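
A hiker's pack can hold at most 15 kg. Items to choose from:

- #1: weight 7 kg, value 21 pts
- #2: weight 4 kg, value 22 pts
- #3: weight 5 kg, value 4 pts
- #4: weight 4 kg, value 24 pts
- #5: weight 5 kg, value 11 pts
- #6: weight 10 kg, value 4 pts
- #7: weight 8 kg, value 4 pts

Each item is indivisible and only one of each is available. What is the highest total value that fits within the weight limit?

67 pts

Check high-value combinations within 15 kg:
- #1+#2+#4: weight 7+4+4=15, value 21+22+24=67
- #2+#4+#5: weight 4+4+5=13, value 22+24+11=57
- #2+#3+#4: weight 4+5+4=13, value 22+4+24=50
- #2+#4: weight 4+4=8, value 22+24=46
- #1+#4: weight 7+4=11, value 21+24=45
Best: 67 pts.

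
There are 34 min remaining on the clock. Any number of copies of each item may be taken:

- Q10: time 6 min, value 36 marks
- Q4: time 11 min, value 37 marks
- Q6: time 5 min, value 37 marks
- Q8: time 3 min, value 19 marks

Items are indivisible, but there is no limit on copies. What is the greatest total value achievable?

Best value-per-unit is Q6 at 37/5; filling with it alone gives 6×37 = 222.
Optimal mix: 5×Q6 + 3×Q8 → time 34, value 242.

242 marks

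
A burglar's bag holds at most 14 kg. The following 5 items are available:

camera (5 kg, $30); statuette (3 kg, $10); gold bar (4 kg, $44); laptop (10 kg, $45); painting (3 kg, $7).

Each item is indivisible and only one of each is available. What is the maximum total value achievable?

$89

Check high-value combinations within 14 kg:
- gold bar+laptop: weight 4+10=14, value 44+45=89
- camera+statuette+gold bar: weight 5+3+4=12, value 30+10+44=84
- camera+gold bar+painting: weight 5+4+3=12, value 30+44+7=81
- camera+gold bar: weight 5+4=9, value 30+44=74
- statuette+gold bar+painting: weight 3+4+3=10, value 10+44+7=61
Best: $89.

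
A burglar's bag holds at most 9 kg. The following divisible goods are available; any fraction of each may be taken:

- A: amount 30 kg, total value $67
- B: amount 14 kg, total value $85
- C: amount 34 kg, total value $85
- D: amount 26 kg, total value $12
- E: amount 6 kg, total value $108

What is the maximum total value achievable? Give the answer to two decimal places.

126.21

Take in order of value per unit:
- E (108/6 per unit): all 6 → value 108, running total 108.00
- B (85/14 per unit): 3 of 14 → value 3×85/14 = 18.2143, running total 126.21
Total 126.21.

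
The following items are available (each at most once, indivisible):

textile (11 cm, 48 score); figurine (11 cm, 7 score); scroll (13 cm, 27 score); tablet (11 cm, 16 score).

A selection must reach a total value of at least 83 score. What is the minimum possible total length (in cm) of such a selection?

35

Subsets with value ≥ 83, sorted by total length:
- textile+scroll+tablet: length 35, value 91
- textile+figurine+scroll+tablet: length 46, value 98
Minimum length: 35 cm.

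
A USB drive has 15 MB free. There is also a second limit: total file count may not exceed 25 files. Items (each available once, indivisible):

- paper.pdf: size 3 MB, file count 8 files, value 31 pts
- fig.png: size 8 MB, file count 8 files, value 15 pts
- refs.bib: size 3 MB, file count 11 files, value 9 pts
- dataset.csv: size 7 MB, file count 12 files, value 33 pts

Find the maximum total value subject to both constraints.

Feasible sets respecting both limits:
- paper.pdf+dataset.csv: size 10, file count 20, value 64
- fig.png+dataset.csv: size 15, file count 20, value 48
- paper.pdf+fig.png: size 11, file count 16, value 46
- refs.bib+dataset.csv: size 10, file count 23, value 42
Best: 64 pts.

64 pts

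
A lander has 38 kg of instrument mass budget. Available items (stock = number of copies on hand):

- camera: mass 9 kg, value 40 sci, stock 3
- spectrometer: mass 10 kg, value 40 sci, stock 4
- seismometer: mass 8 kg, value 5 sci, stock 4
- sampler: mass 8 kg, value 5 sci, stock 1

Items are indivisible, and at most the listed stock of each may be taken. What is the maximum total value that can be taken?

Top feasible selections:
- 3×camera + 1×spectrometer: mass 37, value 160
- 2×camera + 2×spectrometer: mass 38, value 160
- 3×camera + 1×sampler: mass 35, value 125
Best: 160 sci.

160 sci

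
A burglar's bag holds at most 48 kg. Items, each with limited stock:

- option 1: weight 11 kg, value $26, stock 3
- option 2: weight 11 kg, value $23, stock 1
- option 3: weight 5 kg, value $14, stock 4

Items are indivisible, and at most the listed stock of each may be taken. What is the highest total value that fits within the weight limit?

$120

Top feasible selections:
- 3×option 1 + 3×option 3: weight 48, value 120
- 2×option 1 + 1×option 2 + 3×option 3: weight 48, value 117
Best: $120.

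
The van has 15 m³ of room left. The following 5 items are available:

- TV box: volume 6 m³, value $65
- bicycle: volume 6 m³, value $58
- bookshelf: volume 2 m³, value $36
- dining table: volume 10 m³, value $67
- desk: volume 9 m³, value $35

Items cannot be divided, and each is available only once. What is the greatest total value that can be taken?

Check high-value combinations within 15 m³:
- TV box+bicycle+bookshelf: volume 6+6+2=14, value 65+58+36=159
- TV box+bicycle: volume 6+6=12, value 65+58=123
- bookshelf+dining table: volume 2+10=12, value 36+67=103
- TV box+bookshelf: volume 6+2=8, value 65+36=101
Best: $159.

$159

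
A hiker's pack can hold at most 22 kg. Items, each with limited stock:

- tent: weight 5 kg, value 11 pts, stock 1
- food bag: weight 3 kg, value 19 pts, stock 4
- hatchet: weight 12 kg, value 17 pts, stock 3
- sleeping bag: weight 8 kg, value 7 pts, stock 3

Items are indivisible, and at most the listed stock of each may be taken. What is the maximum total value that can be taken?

Top feasible selections:
- 1×tent + 4×food bag: weight 17, value 87
- 4×food bag + 1×sleeping bag: weight 20, value 83
- 4×food bag: weight 12, value 76
Best: 87 pts.

87 pts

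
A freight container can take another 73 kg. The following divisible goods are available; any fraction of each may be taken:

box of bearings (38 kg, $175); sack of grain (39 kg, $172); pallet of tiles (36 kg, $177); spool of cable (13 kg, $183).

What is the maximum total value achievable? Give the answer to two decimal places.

Take in order of value per unit:
- spool of cable (183/13 per unit): all 13 → value 183, running total 183.00
- pallet of tiles (177/36 per unit): all 36 → value 177, running total 360.00
- box of bearings (175/38 per unit): 24 of 38 → value 24×175/38 = 110.5263, running total 470.53
Total 470.53.

470.53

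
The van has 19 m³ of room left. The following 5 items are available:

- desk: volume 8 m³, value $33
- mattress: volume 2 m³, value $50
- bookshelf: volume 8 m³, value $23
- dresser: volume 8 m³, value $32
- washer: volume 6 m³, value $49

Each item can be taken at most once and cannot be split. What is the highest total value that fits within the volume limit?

$132

Check high-value combinations within 19 m³:
- desk+mattress+washer: volume 8+2+6=16, value 33+50+49=132
- mattress+dresser+washer: volume 2+8+6=16, value 50+32+49=131
- mattress+bookshelf+washer: volume 2+8+6=16, value 50+23+49=122
- desk+mattress+dresser: volume 8+2+8=18, value 33+50+32=115
- desk+mattress+bookshelf: volume 8+2+8=18, value 33+50+23=106
Best: $132.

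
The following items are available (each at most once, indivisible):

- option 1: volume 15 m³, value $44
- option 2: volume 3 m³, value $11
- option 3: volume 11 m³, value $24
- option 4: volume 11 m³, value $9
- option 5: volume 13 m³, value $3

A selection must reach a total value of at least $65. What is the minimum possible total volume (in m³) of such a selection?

26

Subsets with value ≥ 65, sorted by total volume:
- option 1+option 3: volume 26, value 68
- option 1+option 2+option 3: volume 29, value 79
- option 1+option 3+option 4: volume 37, value 77
Minimum volume: 26 m³.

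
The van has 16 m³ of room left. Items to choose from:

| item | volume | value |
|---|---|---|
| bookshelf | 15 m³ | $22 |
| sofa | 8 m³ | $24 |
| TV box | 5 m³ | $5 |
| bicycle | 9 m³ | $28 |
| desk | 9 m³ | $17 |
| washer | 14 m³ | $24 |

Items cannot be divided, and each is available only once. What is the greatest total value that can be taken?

Check high-value combinations within 16 m³:
- TV box+bicycle: volume 5+9=14, value 5+28=33
- sofa+TV box: volume 8+5=13, value 24+5=29
- bicycle: volume 9, value 28
Best: $33.

$33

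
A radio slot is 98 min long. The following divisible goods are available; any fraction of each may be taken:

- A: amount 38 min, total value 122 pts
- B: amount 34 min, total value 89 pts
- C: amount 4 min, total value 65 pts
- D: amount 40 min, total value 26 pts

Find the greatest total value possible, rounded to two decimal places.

290.30

Take in order of value per unit:
- C (65/4 per unit): all 4 → value 65, running total 65.00
- A (122/38 per unit): all 38 → value 122, running total 187.00
- B (89/34 per unit): all 34 → value 89, running total 276.00
- D (26/40 per unit): 22 of 40 → value 22×26/40 = 14.3000, running total 290.30
Total 290.30.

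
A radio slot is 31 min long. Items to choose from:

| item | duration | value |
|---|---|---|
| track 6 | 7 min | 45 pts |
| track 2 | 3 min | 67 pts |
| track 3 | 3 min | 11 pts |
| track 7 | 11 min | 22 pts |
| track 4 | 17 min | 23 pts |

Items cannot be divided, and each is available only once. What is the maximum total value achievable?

Check high-value combinations within 31 min:
- track 6+track 2+track 3+track 4: duration 7+3+3+17=30, value 45+67+11+23=146
- track 6+track 2+track 3+track 7: duration 7+3+3+11=24, value 45+67+11+22=145
- track 6+track 2+track 4: duration 7+3+17=27, value 45+67+23=135
- track 6+track 2+track 7: duration 7+3+11=21, value 45+67+22=134
Best: 146 pts.

146 pts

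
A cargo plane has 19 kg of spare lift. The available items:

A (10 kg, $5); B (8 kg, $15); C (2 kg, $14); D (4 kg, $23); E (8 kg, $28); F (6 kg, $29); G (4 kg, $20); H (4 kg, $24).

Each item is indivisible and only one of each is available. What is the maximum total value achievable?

$96

Check high-value combinations within 19 kg:
- D+F+G+H: weight 4+6+4+4=18, value 23+29+20+24=96
- C+D+F+H: weight 2+4+6+4=16, value 14+23+29+24=90
- C+D+E+H: weight 2+4+8+4=18, value 14+23+28+24=89
- C+F+G+H: weight 2+6+4+4=16, value 14+29+20+24=87
Best: $96.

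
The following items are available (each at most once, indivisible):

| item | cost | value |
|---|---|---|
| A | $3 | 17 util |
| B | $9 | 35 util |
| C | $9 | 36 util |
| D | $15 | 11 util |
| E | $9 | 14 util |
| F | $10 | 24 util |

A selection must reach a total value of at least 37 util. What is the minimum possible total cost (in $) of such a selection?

Subsets with value ≥ 37, sorted by total cost:
- A+C: cost 12, value 53
- A+B: cost 12, value 52
- A+F: cost 13, value 41
Minimum cost: 12 $.

12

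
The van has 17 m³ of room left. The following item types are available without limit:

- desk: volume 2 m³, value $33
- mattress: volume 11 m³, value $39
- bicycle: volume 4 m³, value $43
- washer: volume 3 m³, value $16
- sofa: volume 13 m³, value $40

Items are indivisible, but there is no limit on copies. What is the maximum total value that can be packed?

Best value-per-unit is desk at 33/2, and filling with it alone uses volume 8×2=16. No mix of the others beats 8×33 = 264.

$264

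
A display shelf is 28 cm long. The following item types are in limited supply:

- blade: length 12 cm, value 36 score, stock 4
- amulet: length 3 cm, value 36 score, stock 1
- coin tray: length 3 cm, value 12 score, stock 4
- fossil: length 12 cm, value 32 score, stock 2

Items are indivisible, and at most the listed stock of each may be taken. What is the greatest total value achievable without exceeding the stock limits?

Top feasible selections:
- 1×blade + 1×amulet + 4×coin tray: length 27, value 120
- 1×amulet + 4×coin tray + 1×fossil: length 27, value 116
Best: 120 score.

120 score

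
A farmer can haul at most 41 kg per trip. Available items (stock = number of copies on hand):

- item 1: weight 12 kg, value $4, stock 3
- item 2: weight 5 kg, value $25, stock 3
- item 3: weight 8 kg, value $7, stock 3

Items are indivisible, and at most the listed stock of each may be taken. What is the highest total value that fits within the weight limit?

$96

Top feasible selections:
- 3×item 2 + 3×item 3: weight 39, value 96
- 3×item 2 + 2×item 3: weight 31, value 89
Best: $96.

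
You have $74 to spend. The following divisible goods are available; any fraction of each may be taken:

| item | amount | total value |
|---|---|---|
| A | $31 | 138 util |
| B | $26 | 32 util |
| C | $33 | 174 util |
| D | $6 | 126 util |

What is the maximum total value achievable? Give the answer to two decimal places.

442.92

Take in order of value per unit:
- D (126/6 per unit): all 6 → value 126, running total 126.00
- C (174/33 per unit): all 33 → value 174, running total 300.00
- A (138/31 per unit): all 31 → value 138, running total 438.00
- B (32/26 per unit): 4 of 26 → value 4×32/26 = 4.9231, running total 442.92
Total 442.92.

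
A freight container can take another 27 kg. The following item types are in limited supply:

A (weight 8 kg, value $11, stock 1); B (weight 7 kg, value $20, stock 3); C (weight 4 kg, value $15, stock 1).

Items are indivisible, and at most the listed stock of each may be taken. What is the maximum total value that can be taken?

$75

Top feasible selections:
- 3×B + 1×C: weight 25, value 75
- 1×A + 2×B + 1×C: weight 26, value 66
- 3×B: weight 21, value 60
- 2×B + 1×C: weight 18, value 55
Best: $75.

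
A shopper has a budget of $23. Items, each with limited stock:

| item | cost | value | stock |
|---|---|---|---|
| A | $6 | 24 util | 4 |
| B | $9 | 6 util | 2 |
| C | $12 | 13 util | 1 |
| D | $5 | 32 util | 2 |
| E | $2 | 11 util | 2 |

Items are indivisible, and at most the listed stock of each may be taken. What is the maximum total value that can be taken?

112 util

Best selections within cost 23 and stock limits:
- 2×A + 2×D: cost 22, value 112
- 1×A + 2×D + 2×E: cost 20, value 110
- 3×A + 1×D: cost 23, value 104
Best: 112 util.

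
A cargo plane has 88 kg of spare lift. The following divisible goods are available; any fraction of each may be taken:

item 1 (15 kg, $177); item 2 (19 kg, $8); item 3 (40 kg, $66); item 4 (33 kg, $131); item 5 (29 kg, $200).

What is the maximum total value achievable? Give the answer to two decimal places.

Take in order of value per unit:
- item 1 (177/15 per unit): all 15 → value 177, running total 177.00
- item 5 (200/29 per unit): all 29 → value 200, running total 377.00
- item 4 (131/33 per unit): all 33 → value 131, running total 508.00
- item 3 (66/40 per unit): 11 of 40 → value 11×66/40 = 18.1500, running total 526.15
Total 526.15.

526.15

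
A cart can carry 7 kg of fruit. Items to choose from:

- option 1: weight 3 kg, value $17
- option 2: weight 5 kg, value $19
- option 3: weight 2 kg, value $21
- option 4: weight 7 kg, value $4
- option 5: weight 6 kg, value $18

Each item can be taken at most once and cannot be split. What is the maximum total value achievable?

Check high-value combinations within 7 kg:
- option 2+option 3: weight 5+2=7, value 19+21=40
- option 1+option 3: weight 3+2=5, value 17+21=38
- option 3: weight 2, value 21
- option 2: weight 5, value 19
- option 5: weight 6, value 18
Best: $40.

$40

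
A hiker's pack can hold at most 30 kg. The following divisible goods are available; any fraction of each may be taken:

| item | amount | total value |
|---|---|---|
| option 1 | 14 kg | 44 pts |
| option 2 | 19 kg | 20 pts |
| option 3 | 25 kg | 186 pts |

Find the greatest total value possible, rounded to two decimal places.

Take in order of value per unit:
- option 3 (186/25 per unit): all 25 → value 186, running total 186.00
- option 1 (44/14 per unit): 5 of 14 → value 5×44/14 = 15.7143, running total 201.71
Total 201.71.

201.71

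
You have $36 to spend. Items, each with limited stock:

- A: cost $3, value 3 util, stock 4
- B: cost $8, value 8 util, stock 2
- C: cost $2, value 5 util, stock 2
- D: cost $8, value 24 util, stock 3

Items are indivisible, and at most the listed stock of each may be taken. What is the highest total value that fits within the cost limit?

90 util

Best selections within cost 36 and stock limits:
- 1×B + 2×C + 3×D: cost 36, value 90
- 2×A + 2×C + 3×D: cost 34, value 88
Best: 90 util.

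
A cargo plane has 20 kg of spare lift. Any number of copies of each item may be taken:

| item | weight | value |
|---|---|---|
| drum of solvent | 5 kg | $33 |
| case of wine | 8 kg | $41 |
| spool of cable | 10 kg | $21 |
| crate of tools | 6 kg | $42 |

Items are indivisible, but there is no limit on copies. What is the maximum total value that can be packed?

$132

Best value-per-unit is crate of tools at 42/6; filling with it alone gives 3×42 = 126.
Optimal mix: 4×drum of solvent → weight 20, value 132.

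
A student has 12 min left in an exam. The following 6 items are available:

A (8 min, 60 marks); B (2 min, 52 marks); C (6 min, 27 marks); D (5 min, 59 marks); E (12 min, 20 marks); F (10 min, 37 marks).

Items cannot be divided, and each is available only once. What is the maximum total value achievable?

112 marks

This is a 0/1 knapsack; check combinations near the capacity.
- A+B: time 8+2=10, value 60+52=112
- B+D: time 2+5=7, value 52+59=111
- B+F: time 2+10=12, value 52+37=89
- C+D: time 6+5=11, value 27+59=86
- B+C: time 2+6=8, value 52+27=79
Best: 112 marks.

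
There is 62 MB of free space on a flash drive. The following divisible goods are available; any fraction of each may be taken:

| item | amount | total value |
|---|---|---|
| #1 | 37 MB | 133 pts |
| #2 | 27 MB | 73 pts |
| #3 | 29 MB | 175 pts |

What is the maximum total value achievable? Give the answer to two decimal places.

293.62

Take in order of value per unit:
- #3 (175/29 per unit): all 29 → value 175, running total 175.00
- #1 (133/37 per unit): 33 of 37 → value 33×133/37 = 118.6216, running total 293.62
Total 293.62.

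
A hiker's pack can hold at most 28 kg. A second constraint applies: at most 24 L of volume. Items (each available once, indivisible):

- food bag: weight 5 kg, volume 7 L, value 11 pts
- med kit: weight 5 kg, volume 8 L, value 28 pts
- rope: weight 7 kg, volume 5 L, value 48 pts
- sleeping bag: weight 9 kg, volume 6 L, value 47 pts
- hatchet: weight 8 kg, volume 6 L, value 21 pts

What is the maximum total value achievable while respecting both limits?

Feasible sets respecting both limits:
- med kit+rope+sleeping bag: weight 21, volume 19, value 123
- rope+sleeping bag+hatchet: weight 24, volume 17, value 116
- food bag+rope+sleeping bag: weight 21, volume 18, value 106
- med kit+rope+hatchet: weight 20, volume 19, value 97
Best: 123 pts.

123 pts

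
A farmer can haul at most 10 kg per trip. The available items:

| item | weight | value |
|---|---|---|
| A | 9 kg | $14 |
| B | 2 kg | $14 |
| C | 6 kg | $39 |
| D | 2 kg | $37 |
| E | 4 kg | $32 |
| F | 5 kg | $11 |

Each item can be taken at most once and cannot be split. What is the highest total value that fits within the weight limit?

$90

Check high-value combinations within 10 kg:
- B+C+D: weight 2+6+2=10, value 14+39+37=90
- B+D+E: weight 2+2+4=8, value 14+37+32=83
- C+D: weight 6+2=8, value 39+37=76
- C+E: weight 6+4=10, value 39+32=71
- D+E: weight 2+4=6, value 37+32=69
Best: $90.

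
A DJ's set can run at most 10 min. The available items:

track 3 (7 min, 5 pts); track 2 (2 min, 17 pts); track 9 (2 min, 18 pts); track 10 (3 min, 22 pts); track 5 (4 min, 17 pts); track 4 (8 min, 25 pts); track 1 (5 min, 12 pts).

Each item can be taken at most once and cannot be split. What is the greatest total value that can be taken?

57 pts

Check high-value combinations within 10 min:
- track 2+track 9+track 10: duration 2+2+3=7, value 17+18+22=57
- track 9+track 10+track 5: duration 2+3+4=9, value 18+22+17=57
- track 2+track 10+track 5: duration 2+3+4=9, value 17+22+17=56
Best: 57 pts.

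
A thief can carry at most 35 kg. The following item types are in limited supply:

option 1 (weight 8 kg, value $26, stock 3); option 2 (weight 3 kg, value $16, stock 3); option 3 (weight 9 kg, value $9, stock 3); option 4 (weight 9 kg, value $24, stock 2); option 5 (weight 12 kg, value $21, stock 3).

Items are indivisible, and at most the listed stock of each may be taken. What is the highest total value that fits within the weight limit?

$126

Best selections within weight 35 and stock limits:
- 3×option 1 + 3×option 2: weight 33, value 126
- 2×option 1 + 3×option 2 + 1×option 4: weight 34, value 124
- 1×option 1 + 3×option 2 + 2×option 4: weight 35, value 122
- 3×option 1 + 2×option 2: weight 30, value 110
Best: $126.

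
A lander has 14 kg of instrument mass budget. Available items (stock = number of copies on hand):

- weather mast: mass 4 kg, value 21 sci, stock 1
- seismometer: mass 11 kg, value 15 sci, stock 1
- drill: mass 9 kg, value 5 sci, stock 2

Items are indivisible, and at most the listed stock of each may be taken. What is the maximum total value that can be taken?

26 sci

Best selections within mass 14 and stock limits:
- 1×weather mast + 1×drill: mass 13, value 26
- 1×weather mast: mass 4, value 21
Best: 26 sci.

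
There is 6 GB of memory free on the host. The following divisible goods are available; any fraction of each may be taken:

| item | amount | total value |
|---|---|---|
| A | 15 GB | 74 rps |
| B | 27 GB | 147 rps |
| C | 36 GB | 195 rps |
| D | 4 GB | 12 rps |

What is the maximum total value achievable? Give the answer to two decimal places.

32.67

Take in order of value per unit:
- B (147/27 per unit): 6 of 27 → value 6×147/27 = 32.6667, running total 32.67
Total 32.67.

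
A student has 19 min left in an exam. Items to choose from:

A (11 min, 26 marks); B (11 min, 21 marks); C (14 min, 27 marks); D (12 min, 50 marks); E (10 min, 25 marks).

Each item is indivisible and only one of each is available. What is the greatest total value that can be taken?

This is a 0/1 knapsack; check combinations near the capacity.
- D: time 12, value 50
- C: time 14, value 27
- A: time 11, value 26
Best: 50 marks.

50 marks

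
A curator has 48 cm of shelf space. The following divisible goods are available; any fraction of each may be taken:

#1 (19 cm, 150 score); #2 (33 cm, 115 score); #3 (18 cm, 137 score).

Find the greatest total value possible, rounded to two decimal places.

325.33

Take in order of value per unit:
- #1 (150/19 per unit): all 19 → value 150, running total 150.00
- #3 (137/18 per unit): all 18 → value 137, running total 287.00
- #2 (115/33 per unit): 11 of 33 → value 11×115/33 = 38.3333, running total 325.33
Total 325.33.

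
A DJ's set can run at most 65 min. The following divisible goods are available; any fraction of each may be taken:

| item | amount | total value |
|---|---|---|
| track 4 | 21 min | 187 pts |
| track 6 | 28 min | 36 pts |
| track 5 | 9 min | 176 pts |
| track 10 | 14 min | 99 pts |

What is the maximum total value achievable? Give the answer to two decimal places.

489.00

Take in order of value per unit:
- track 5 (176/9 per unit): all 9 → value 176, running total 176.00
- track 4 (187/21 per unit): all 21 → value 187, running total 363.00
- track 10 (99/14 per unit): all 14 → value 99, running total 462.00
- track 6 (36/28 per unit): 21 of 28 → value 21×36/28 = 27.0000, running total 489.00
Total 489.00.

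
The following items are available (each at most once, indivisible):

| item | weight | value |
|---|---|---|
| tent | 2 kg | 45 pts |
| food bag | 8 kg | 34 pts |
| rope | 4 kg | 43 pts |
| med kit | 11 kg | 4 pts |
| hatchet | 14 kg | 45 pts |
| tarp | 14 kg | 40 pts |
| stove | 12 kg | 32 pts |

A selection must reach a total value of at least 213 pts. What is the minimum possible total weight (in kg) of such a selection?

Subsets with value ≥ 213, sorted by total weight:
- tent+food bag+rope+hatchet+tarp+stove: weight 54, value 239
- tent+food bag+rope+med kit+hatchet+tarp+stove: weight 65, value 243
Minimum weight: 54 kg.

54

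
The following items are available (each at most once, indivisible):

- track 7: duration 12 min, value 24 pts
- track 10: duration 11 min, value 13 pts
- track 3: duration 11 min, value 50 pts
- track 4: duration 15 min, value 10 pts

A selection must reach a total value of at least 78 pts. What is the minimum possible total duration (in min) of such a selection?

34

Subsets with value ≥ 78, sorted by total duration:
- track 7+track 10+track 3: duration 34, value 87
- track 7+track 3+track 4: duration 38, value 84
- track 7+track 10+track 3+track 4: duration 49, value 97
Minimum duration: 34 min.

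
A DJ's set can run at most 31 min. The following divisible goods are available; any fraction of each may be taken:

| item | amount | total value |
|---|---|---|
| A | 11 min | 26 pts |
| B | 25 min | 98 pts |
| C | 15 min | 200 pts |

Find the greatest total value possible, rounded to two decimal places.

262.72

Take in order of value per unit:
- C (200/15 per unit): all 15 → value 200, running total 200.00
- B (98/25 per unit): 16 of 25 → value 16×98/25 = 62.7200, running total 262.72
Total 262.72.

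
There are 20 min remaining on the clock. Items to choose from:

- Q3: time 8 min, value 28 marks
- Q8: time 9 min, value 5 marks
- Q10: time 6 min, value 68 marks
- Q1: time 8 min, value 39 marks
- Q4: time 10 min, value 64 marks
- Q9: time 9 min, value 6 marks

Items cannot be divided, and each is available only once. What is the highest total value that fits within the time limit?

This is a 0/1 knapsack; check combinations near the capacity.
- Q10+Q4: time 6+10=16, value 68+64=132
- Q10+Q1: time 6+8=14, value 68+39=107
- Q1+Q4: time 8+10=18, value 39+64=103
- Q3+Q10: time 8+6=14, value 28+68=96
- Q3+Q4: time 8+10=18, value 28+64=92
Best: 132 marks.

132 marks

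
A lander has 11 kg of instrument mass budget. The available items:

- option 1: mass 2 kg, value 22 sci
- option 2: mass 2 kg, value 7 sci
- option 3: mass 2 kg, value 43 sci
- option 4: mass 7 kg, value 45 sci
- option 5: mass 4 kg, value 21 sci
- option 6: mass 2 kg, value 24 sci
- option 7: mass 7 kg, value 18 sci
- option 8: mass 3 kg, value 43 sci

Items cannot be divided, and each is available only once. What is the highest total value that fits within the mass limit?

139 sci

This is a 0/1 knapsack; check combinations near the capacity.
- option 1+option 2+option 3+option 6+option 8: mass 2+2+2+2+3=11, value 22+7+43+24+43=139
- option 1+option 3+option 6+option 8: mass 2+2+2+3=9, value 22+43+24+43=132
- option 3+option 5+option 6+option 8: mass 2+4+2+3=11, value 43+21+24+43=131
- option 1+option 3+option 5+option 8: mass 2+2+4+3=11, value 22+43+21+43=129
Best: 139 sci.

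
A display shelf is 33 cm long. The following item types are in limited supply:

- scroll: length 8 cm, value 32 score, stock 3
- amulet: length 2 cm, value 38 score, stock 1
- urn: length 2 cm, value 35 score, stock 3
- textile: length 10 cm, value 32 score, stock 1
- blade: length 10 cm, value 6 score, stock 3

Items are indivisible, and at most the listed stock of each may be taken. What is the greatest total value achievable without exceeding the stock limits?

239 score

Best selections within length 33 and stock limits:
- 3×scroll + 1×amulet + 3×urn: length 32, value 239
- 2×scroll + 1×amulet + 3×urn: length 24, value 207
- 1×scroll + 1×amulet + 3×urn + 1×textile: length 26, value 207
Best: 239 score.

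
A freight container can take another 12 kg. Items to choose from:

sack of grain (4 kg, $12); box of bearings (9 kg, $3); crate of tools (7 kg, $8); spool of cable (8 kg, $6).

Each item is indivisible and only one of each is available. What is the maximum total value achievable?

Check high-value combinations within 12 kg:
- sack of grain+crate of tools: weight 4+7=11, value 12+8=20
- sack of grain+spool of cable: weight 4+8=12, value 12+6=18
- sack of grain: weight 4, value 12
Best: $20.

$20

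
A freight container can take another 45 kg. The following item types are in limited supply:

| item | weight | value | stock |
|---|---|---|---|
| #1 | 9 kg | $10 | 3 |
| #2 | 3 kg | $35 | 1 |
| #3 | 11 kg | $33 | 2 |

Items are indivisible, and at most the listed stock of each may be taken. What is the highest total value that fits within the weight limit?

Best selections within weight 45 and stock limits:
- 2×#1 + 1×#2 + 2×#3: weight 43, value 121
- 1×#1 + 1×#2 + 2×#3: weight 34, value 111
Best: $121.

$121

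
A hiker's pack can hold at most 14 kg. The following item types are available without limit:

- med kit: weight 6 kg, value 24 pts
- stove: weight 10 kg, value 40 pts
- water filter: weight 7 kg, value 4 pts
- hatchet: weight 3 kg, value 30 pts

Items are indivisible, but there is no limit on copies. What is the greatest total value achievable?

Best value-per-unit is hatchet at 30/3, and filling with it alone uses weight 4×3=12. No mix of the others beats 4×30 = 120.

120 pts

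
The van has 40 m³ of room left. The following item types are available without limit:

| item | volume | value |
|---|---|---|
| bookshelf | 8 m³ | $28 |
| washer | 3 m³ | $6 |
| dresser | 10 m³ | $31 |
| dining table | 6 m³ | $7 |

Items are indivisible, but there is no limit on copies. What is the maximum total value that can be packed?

$140

Best value-per-unit is bookshelf at 28/8, and filling with it alone uses volume 5×8=40. No mix of the others beats 5×28 = 140.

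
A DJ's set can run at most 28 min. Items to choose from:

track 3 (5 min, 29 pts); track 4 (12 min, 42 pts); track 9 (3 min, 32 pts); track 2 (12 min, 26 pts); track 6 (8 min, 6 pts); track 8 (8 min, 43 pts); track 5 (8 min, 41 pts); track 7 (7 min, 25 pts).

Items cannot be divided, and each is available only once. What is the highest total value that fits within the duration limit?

146 pts

This is a 0/1 knapsack; check combinations near the capacity.
- track 3+track 4+track 9+track 8: duration 5+12+3+8=28, value 29+42+32+43=146
- track 3+track 9+track 8+track 5: duration 5+3+8+8=24, value 29+32+43+41=145
- track 3+track 4+track 9+track 5: duration 5+12+3+8=28, value 29+42+32+41=144
- track 9+track 8+track 5+track 7: duration 3+8+8+7=26, value 32+43+41+25=141
Best: 146 pts.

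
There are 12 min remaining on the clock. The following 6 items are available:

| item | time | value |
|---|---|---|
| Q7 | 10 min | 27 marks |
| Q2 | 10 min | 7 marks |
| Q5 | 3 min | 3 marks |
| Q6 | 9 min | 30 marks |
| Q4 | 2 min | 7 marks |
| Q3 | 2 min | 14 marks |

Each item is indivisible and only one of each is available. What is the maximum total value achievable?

44 marks

Check high-value combinations within 12 min:
- Q6+Q3: time 9+2=11, value 30+14=44
- Q7+Q3: time 10+2=12, value 27+14=41
- Q6+Q4: time 9+2=11, value 30+7=37
- Q7+Q4: time 10+2=12, value 27+7=34
Best: 44 marks.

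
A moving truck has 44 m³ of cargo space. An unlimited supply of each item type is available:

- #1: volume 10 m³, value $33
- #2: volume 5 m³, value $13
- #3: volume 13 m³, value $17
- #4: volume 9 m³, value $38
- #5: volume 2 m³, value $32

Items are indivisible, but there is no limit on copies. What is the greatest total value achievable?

Best value-per-unit is #5 at 32/2, and filling with it alone uses volume 22×2=44. No mix of the others beats 22×32 = 704.

$704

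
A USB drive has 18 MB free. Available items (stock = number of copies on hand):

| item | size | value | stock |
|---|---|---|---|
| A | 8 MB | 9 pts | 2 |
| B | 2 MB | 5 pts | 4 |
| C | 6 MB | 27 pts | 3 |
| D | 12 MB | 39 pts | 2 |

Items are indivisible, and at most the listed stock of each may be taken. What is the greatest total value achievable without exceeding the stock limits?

Best selections within size 18 and stock limits:
- 3×C: size 18, value 81
- 3×B + 2×C: size 18, value 69
- 1×C + 1×D: size 18, value 66
Best: 81 pts.

81 pts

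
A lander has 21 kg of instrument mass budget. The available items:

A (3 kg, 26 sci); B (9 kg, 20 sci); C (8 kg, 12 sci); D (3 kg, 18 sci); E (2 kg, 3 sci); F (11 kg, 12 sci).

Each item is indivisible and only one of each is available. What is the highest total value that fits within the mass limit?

67 sci

Check high-value combinations within 21 kg:
- A+B+D+E: mass 3+9+3+2=17, value 26+20+18+3=67
- A+B+D: mass 3+9+3=15, value 26+20+18=64
- A+C+D+E: mass 3+8+3+2=16, value 26+12+18+3=59
Best: 67 sci.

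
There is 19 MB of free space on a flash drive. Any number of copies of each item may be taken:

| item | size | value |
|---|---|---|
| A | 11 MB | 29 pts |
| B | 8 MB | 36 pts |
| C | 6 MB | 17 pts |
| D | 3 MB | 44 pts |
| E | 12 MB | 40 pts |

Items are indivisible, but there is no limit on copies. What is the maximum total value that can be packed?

Best value-per-unit is D at 44/3, and filling with it alone uses size 6×3=18. No mix of the others beats 6×44 = 264.

264 pts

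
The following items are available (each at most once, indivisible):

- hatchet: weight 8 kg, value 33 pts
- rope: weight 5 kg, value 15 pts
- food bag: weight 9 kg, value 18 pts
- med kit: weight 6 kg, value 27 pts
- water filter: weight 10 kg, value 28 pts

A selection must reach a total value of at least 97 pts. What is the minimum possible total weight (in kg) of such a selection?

29

Subsets with value ≥ 97, sorted by total weight:
- hatchet+rope+med kit+water filter: weight 29, value 103
- hatchet+food bag+med kit+water filter: weight 33, value 106
Minimum weight: 29 kg.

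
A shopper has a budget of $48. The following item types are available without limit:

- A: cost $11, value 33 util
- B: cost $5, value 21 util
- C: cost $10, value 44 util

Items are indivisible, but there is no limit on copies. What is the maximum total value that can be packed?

197 util

Best value-per-unit is C at 44/10; filling with it alone gives 4×44 = 176.
Optimal mix: 1×B + 4×C → cost 45, value 197.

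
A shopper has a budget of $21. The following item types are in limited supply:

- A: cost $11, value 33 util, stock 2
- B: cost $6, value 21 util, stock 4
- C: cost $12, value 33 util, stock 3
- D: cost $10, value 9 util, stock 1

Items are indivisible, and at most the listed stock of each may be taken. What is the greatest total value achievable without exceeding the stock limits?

Best selections within cost 21 and stock limits:
- 3×B: cost 18, value 63
- 1×A + 1×B: cost 17, value 54
- 1×B + 1×C: cost 18, value 54
- 2×B: cost 12, value 42
Best: 63 util.

63 util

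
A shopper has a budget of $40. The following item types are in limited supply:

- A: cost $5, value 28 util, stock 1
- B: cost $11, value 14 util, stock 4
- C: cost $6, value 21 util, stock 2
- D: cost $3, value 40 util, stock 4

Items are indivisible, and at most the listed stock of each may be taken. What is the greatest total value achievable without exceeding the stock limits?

244 util

Top feasible selections:
- 1×A + 1×B + 2×C + 4×D: cost 40, value 244
- 1×A + 2×C + 4×D: cost 29, value 230
- 1×A + 1×B + 1×C + 4×D: cost 34, value 223
Best: 244 util.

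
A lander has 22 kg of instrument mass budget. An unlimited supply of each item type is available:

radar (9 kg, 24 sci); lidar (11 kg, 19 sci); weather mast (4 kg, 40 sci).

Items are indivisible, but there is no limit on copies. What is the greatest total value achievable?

Best value-per-unit is weather mast at 40/4, and filling with it alone uses mass 5×4=20. No mix of the others beats 5×40 = 200.

200 sci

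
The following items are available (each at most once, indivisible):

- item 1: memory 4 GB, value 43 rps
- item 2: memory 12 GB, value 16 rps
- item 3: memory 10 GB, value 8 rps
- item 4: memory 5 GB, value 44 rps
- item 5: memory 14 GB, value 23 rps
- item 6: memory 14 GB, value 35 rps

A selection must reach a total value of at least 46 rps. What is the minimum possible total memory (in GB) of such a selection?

9

Subsets with value ≥ 46, sorted by total memory:
- item 1+item 4: memory 9, value 87
- item 1+item 3: memory 14, value 51
Minimum memory: 9 GB.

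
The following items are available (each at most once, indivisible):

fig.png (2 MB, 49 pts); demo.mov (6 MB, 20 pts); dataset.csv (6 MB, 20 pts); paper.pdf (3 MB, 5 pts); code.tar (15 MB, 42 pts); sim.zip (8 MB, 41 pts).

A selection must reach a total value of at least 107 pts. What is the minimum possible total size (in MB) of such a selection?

16

Subsets with value ≥ 107, sorted by total size:
- fig.png+demo.mov+sim.zip: size 16, value 110
- fig.png+dataset.csv+sim.zip: size 16, value 110
- fig.png+demo.mov+paper.pdf+sim.zip: size 19, value 115
- fig.png+dataset.csv+paper.pdf+sim.zip: size 19, value 115
Minimum size: 16 MB.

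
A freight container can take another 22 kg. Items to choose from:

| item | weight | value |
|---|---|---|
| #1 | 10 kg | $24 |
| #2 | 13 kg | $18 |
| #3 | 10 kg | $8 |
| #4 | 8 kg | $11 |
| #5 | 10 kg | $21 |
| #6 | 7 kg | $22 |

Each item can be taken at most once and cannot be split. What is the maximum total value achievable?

$46

This is a 0/1 knapsack; check combinations near the capacity.
- #1+#6: weight 10+7=17, value 24+22=46
- #1+#5: weight 10+10=20, value 24+21=45
- #5+#6: weight 10+7=17, value 21+22=43
Best: $46.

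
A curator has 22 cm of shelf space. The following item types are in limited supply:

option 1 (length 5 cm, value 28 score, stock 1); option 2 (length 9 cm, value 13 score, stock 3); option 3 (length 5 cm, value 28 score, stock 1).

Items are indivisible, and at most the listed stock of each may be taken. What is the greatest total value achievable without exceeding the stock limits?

Top feasible selections:
- 1×option 1 + 1×option 2 + 1×option 3: length 19, value 69
- 1×option 1 + 1×option 3: length 10, value 56
- 1×option 2 + 1×option 3: length 14, value 41
Best: 69 score.

69 score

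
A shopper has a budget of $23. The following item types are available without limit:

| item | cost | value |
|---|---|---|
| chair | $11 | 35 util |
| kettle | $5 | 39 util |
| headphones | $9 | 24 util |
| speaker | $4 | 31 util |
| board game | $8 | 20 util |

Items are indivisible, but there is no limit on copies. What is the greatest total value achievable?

Best value-per-unit is kettle at 39/5; filling with it alone gives 4×39 = 156.
Optimal mix: 3×kettle + 2×speaker → cost 23, value 179.

179 util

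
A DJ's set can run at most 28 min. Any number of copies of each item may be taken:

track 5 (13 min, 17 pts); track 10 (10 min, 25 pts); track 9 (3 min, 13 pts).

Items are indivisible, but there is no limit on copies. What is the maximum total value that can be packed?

Best value-per-unit is track 9 at 13/3, and filling with it alone uses duration 9×3=27. No mix of the others beats 9×13 = 117.

117 pts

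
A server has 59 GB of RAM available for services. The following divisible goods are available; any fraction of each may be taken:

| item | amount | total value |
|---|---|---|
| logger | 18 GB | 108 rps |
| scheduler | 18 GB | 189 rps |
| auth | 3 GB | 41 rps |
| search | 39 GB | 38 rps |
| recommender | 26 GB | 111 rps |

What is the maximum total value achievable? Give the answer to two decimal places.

423.38

Take in order of value per unit:
- auth (41/3 per unit): all 3 → value 41, running total 41.00
- scheduler (189/18 per unit): all 18 → value 189, running total 230.00
- logger (108/18 per unit): all 18 → value 108, running total 338.00
- recommender (111/26 per unit): 20 of 26 → value 20×111/26 = 85.3846, running total 423.38
Total 423.38.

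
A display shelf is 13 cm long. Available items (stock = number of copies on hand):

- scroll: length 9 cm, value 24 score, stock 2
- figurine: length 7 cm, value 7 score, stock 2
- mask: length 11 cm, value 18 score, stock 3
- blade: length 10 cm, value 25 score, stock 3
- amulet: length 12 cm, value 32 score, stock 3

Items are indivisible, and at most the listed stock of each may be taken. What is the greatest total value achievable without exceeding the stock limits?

Best selections within length 13 and stock limits:
- 1×amulet: length 12, value 32
- 1×blade: length 10, value 25
Best: 32 score.

32 score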